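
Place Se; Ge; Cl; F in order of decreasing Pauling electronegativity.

F > Cl > Se > Ge

F is in period 2, group 17; Cl is in period 3, group 17; Ge is in period 4, group 14; Se is in period 4, group 16.
Atoms toward the upper right of the periodic table pull bonding electrons most strongly.
These span different periods and groups, so the two trends combine.
Se > Ge: Se lies to the right of Ge in period 4, so the across-period effect alone puts Se higher.
Cl > Se: both effects reinforce here, so Cl is clearly the higher of the two.
F > Cl: they share group 17; the group trend gives F the larger value.
Approximate values (Pauling): F 3.98, Cl 3.16, Ge 2.01, Se 2.55.
So from highest to lowest: F > Cl > Se > Ge.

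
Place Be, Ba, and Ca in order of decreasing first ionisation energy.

Be > Ca > Ba

Be is in period 2, group 2; Ca is in period 4, group 2; Ba is in period 6, group 2.
Across a period the outer electron is held more tightly (higher IE₁); down a group it sits in a higher shell, more shielded, and comes off more easily.
All are in group 2, so first ionization energy increases up the group.
So from highest to lowest: Be > Ca > Ba.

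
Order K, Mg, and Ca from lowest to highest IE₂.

IE_2 is the cost of taking one more electron from the +1 cation: K⁺ is the bare [Ar] core; Mg⁺ still has 1 valence electron; Ca⁺ still has 1 valence electron.
Core electrons are held far more tightly than valence electrons, so K tops the IE_2 order.
Valence configurations: Mg⁺ [Ne]3s¹, Ca⁺ [Ar]4s¹.
The numbers (kJ/mol): K 3052, Mg 1451, Ca 1145.
So the second ionization energies run Ca < Mg < K.

Ca, Mg, K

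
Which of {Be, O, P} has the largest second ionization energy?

O

The second ionization energy removes an electron from the +1 ion. For each element: Be⁺ still has 1 valence electron; O⁺ still has 5 valence electrons; P⁺ still has 4 valence electrons.
All are still removing valence electrons, so compare the +1 ions as you would atoms: IE_2 generally rises across a period (higher Z_eff) and falls down a group (larger shell), subject to the usual subshell exceptions.
Valence configurations: Be⁺ [He]2s¹, O⁺ [He]2s²2p³, P⁺ [Ne]3s²3p².
The numbers (kJ/mol): Be 1757, O 3388, P 1907.
Putting it together, IE_2: Be < P < O.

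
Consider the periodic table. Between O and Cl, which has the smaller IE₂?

The second ionization energy removes an electron from the +1 ion. For each element: O⁺ still has 5 valence electrons; Cl⁺ still has 6 valence electrons.
All are still removing valence electrons, so compare the +1 ions as you would atoms: IE_2 generally rises across a period (higher Z_eff) and falls down a group (larger shell), subject to the usual subshell exceptions.
Valence configurations: O⁺ [He]2s²2p³, Cl⁺ [Ne]3s²3p⁴.
The numbers (kJ/mol): O 3388, Cl 2298.
Putting it together, IE_2: Cl < O.

Cl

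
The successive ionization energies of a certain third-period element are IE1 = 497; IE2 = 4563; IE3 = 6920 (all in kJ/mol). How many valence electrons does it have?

1

Look for the largest jump between consecutive ionization energies: IE2/IE1 ≈ 9.2, far larger than any earlier ratio.
That jump marks the point where a core electron is being removed. So the atom has 1 valence electron.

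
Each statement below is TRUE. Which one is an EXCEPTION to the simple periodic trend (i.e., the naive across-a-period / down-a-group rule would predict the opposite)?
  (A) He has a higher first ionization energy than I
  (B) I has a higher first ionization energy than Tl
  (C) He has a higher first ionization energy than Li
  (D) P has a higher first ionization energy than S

The general trend: first ionization energy increases across a period and decreases down a group.
(A) He (period 1, group 18) vs I (period 5, group 17): the stated order agrees with the simple trend.
(B) I (period 5, group 17) vs Tl (period 6, group 13): the stated order agrees with the simple trend.
(C) He (period 1, group 18) vs Li (period 2, group 1): the stated order agrees with the simple trend.
(D) P (period 3, group 15) vs S (period 3, group 16): the stated order contradicts the simple trend.
The exception is (D): S (3p⁴) ionizes more easily than half-filled P (3p³) because the paired 3p electron in S is pushed out by e⁻–e⁻ repulsion.

(D)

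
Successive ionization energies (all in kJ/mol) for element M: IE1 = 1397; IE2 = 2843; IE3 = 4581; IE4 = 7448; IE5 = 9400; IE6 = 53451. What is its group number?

Group 15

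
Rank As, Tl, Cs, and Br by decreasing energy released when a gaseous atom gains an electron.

Br > As > Cs > Tl

As is in period 4, group 15; Br is in period 4, group 17; Cs is in period 6, group 1; Tl is in period 6, group 13.
Electron affinity generally becomes more exothermic across a period toward the halogens and less exothermic down a group.
These span different periods and groups, so the two trends combine.
Cs > Tl: this pair runs against the simple trend — see the exception note.
As > Cs: both effects reinforce here, so As is clearly the higher of the two.
Br > As: Br lies to the right of As in period 4, so the across-period effect alone puts Br higher.
Note the exception: Cs has a higher electron affinity than Tl, contrary to the simple trend — Tl's ns²np¹ configuration gives only a small electron affinity — the sparsely filled np subshell binds an added electron weakly.
Tabulated electron affinity (kJ/mol): As 78, Br 325, Cs 46, Tl 19.
So from highest to lowest: Br > As > Cs > Tl.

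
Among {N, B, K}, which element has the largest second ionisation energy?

K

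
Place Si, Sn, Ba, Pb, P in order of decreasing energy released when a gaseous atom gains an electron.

Si, Sn, P, Pb, Ba

Si is in period 3, group 14; P is in period 3, group 15; Sn is in period 5, group 14; Ba is in period 6, group 2; Pb is in period 6, group 14.
Atoms with high Z_eff and room in the valence shell (especially the halogens) have the most exothermic electron affinities.
Here both period and group differ, so the two effects have to be weighed against each other.
Pb > Ba: both are in period 6; the period trend gives Pb the larger value.
P > Pb: both effects reinforce here, so P is clearly the higher of the two.
Sn > P: this pair runs against the simple trend — see the exception note.
Si > Sn: Si sits above Sn in group 14, so the down-group effect alone puts Si higher.
Note the exception: Sn has a higher electron affinity than P, contrary to the simple trend — adding an electron to P's half-filled np³ subshell costs electron-pairing energy.
Note the exception: Si has a higher electron affinity than P, contrary to the simple trend — adding an electron to P's half-filled 3p³ is unfavourable, so Si (3p²) has the more exothermic EA.
Tabulated electron affinity (kJ/mol): Si 134, P 72, Sn 107, Ba 14, Pb 35.
So from highest to lowest: Si > Sn > P > Pb > Ba.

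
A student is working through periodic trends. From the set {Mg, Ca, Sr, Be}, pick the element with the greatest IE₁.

Removing the outermost electron gets harder across a period and easier down a group.
All are in group 2, so first ionization energy increases up the group.
The greatest IE₁ among these belongs to Be.

Be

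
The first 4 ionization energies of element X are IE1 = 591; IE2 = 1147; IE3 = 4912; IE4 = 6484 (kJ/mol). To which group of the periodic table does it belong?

Group 2

Look for the largest jump between consecutive ionization energies: IE3/IE2 ≈ 4.3, far larger than any earlier ratio.
That jump marks the point where a core electron is being removed. So the atom has 2 valence electrons.
A main-group element with 2 valence electrons is in group 2.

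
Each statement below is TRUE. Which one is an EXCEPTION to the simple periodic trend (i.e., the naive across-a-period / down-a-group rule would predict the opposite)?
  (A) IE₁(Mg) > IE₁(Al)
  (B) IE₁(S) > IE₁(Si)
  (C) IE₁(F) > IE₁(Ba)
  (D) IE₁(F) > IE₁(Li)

The general trend: IE₁ increases across a period and decreases down a group.
(A) Mg (period 3, group 2) vs Al (period 3, group 13): the stated order contradicts the simple trend.
(B) S (period 3, group 16) vs Si (period 3, group 14): the stated order agrees with the simple trend.
(C) F (period 2, group 17) vs Ba (period 6, group 2): the stated order agrees with the simple trend.
(D) F (period 2, group 17) vs Li (period 2, group 1): the stated order agrees with the simple trend.
The exception is (A): Al's single 3p electron is easier to remove than one from Mg's filled 3s².

(A)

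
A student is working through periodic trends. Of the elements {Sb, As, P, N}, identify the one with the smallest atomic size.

N is in period 2, group 15; P is in period 3, group 15; As is in period 4, group 15; Sb is in period 5, group 15.
Atomic radius shrinks across a period as nuclear charge pulls the same shell inward, and grows down a group as new shells are added.
All are in group 15, so atomic radius increases down the group.
The smallest atomic size among these belongs to N.

N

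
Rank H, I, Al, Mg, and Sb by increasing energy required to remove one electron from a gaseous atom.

Al < Mg < Sb < I < H

H is in period 1, group 1; Mg is in period 3, group 2; Al is in period 3, group 13; Sb is in period 5, group 15; I is in period 5, group 17.
Removing the outermost electron gets harder across a period and easier down a group.
Neither a single period nor a single group — weigh both effects.
Mg > Al: this pair runs against the simple trend — see the exception note.
Sb > Mg: the two effects oppose for this pair; the across-period effect wins (831 vs 738 kJ/mol).
I > Sb: both are in period 5; the period trend gives I the larger value.
H > I: period and group pull opposite ways; the down-group shift dominates (1312 vs 1008 kJ/mol).
Note the exception: Mg has a higher first ionization energy than Al, contrary to the simple trend — Al's single 3p electron is easier to remove than one from Mg's filled 3s².
For reference (kJ/mol): H 1312, Mg 738, Al 578, Sb 831, I 1008.
So from lowest to highest: Al < Mg < Sb < I < H.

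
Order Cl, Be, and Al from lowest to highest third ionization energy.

Al < Cl < Be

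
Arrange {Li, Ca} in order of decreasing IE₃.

Li > Ca

IE_3 is the cost of taking one more electron from the +2 cation: Li²⁺ is already 1 electron into the core; Ca²⁺ is the bare [Ar] core.
All of these are removing an electron from a noble-gas core or deeper; the smaller core (lower principal quantum number) is held far more tightly, and within a period the higher nuclear charge binds the same core more tightly.
Approximate IE_3 values (kJ/mol): Li 11815, Ca 4912.
Overall IE_3 order: Ca < Li.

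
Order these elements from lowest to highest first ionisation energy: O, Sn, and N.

Sn < O < N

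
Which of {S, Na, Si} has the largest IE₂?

After 1 electron has been removed, what remains? S⁺ still has 5 valence electrons; Na⁺ is the bare [Ne] core; Si⁺ still has 3 valence electrons.
Breaking into a closed-shell core is much more expensive than removing a leftover valence electron — Na has the largest IE_2 here.
Valence configurations: S⁺ [Ne]3s²3p³, Si⁺ [Ne]3s²3p¹.
Approximate IE_2 values (kJ/mol): S 2252, Na 4562, Si 1577.
Putting it together, IE_2: Si < S < Na.

Na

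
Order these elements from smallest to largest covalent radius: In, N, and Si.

N, Si, In

N is in period 2, group 15; Si is in period 3, group 14; In is in period 5, group 13.
Radius decreases left→right (rising Z_eff, same n) and increases top→bottom (higher n).
Neither a single period nor a single group — weigh both effects.
Si > N: relative to N, both the across-period and down-group shifts push Si's atomic radius up.
In > Si: both effects reinforce here, so In is clearly the larger of the two.
Tabulated atomic radius (pm): N 71, Si 116, In 142.
So from smallest to largest: N < Si < In.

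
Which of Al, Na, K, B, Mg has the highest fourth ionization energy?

B

Consider each +3 ion: Al³⁺ is the bare [Ne] core; Na³⁺ is already 2 electrons into the core; K³⁺ is already 2 electrons into the core; B³⁺ is the bare [He] core; Mg³⁺ is already 1 electron into the core.
All of these are removing an electron from a noble-gas core or deeper; the smaller core (lower principal quantum number) is held far more tightly, and within a period the higher nuclear charge binds the same core more tightly.
Approximate IE_4 values (kJ/mol): Al 11577, Na 9543, K 5877, B 25026, Mg 10543.
Putting it together, IE_4: K < Na < Mg < Al < B.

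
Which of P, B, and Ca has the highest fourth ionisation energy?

The fourth ionization energy removes an electron from the +3 ion. For each element: P³⁺ still has 2 valence electrons; B³⁺ is the bare [He] core; Ca³⁺ is already 1 electron into the core.
Core electrons are held far more tightly than valence electrons, so Ca and B top the IE_4 order.
Approximate IE_4 values (kJ/mol): P 4964, B 25026, Ca 6491.
So the fourth ionization energies run P < Ca < B.

B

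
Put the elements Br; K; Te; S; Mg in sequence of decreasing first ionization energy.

Br, S, Te, Mg, K

Mg is in period 3, group 2; S is in period 3, group 16; K is in period 4, group 1; Br is in period 4, group 17; Te is in period 5, group 16.
Removing the outermost electron gets harder across a period and easier down a group.
Neither a single period nor a single group — weigh both effects.
Mg > K: both effects reinforce here, so Mg is clearly the higher of the two.
Te > Mg: the two effects oppose for this pair; the across-period effect wins (869 vs 738 kJ/mol).
S > Te: they share group 16; the group trend gives S the larger value.
Br > S: the two effects oppose for this pair; the across-period effect wins (1140 vs 1000 kJ/mol).
Tabulated first ionization energy (kJ/mol): Mg 738, S 1000, K 419, Br 1140, Te 869.
So from highest to lowest: Br > S > Te > Mg > K.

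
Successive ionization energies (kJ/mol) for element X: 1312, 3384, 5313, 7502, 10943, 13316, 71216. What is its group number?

Look for the largest jump between consecutive ionization energies: IE7/IE6 ≈ 5.3, far larger than any earlier ratio.
That jump marks the point where a core electron is being removed. So the atom has 6 valence electrons.
A main-group element with 6 valence electrons is in group 16.

Group 16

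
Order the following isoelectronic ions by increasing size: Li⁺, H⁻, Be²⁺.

All of these have 2 electrons, so size is governed by nuclear charge alone: the more protons, the stronger the pull on the same electron cloud, and the smaller the ion.
Nuclear charges: Be²⁺ (Z=4), Li⁺ (Z=3), H⁻ (Z=1).
Smallest to largest: Be²⁺ < Li⁺ < H⁻.

Be²⁺ < Li⁺ < H⁻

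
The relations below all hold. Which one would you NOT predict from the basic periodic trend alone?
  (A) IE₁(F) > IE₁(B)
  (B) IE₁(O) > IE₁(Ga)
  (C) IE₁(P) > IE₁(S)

(C)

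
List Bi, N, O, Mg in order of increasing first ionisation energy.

Bi < Mg < O < N

N is in period 2, group 15; O is in period 2, group 16; Mg is in period 3, group 2; Bi is in period 6, group 15.
IE₁ increases left→right with effective nuclear charge and decreases top→bottom as the valence shell moves farther out.
Neither a single period nor a single group — weigh both effects.
Mg > Bi: period and group pull opposite ways; the down-group shift dominates (738 vs 703 kJ/mol).
O > Mg: relative to Mg, both the across-period and down-group shifts push O's first ionization energy up.
N > O: this pair runs against the simple trend — see the exception note.
Note the exception: N has a higher first ionization energy than O, contrary to the simple trend — pairing an electron in O's 2p⁴ costs repulsion energy, so O ionizes more easily than half-filled N (2p³).
For reference (kJ/mol): N 1402, O 1314, Mg 738, Bi 703.
So from lowest to highest: Bi < Mg < O < N.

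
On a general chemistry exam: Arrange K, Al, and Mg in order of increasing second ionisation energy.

Consider each +1 ion: K⁺ is the bare [Ar] core; Al⁺ still has 2 valence electrons; Mg⁺ still has 1 valence electron.
Pulling an electron out of a noble-gas core costs far more than removing a remaining valence electron, so K sits at the high end of IE_2.
Valence configurations: Al⁺ [Ne]3s², Mg⁺ [Ne]3s¹.
The numbers (kJ/mol): K 3052, Al 1817, Mg 1451.
Hence IE_2: Mg < Al < K.

Mg < Al < K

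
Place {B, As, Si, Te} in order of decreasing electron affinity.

B is in period 2, group 13; Si is in period 3, group 14; As is in period 4, group 15; Te is in period 5, group 16.
Adding an electron releases more energy for atoms nearer the top right (short of the noble gases).
A diagonal step moves right (one effect) and down (the opposite effect) at once.
As > B: the two effects oppose for this pair; the across-period effect wins (78 vs 27 kJ/mol).
Si > As: period and group pull opposite ways; the down-group shift dominates (134 vs 78 kJ/mol).
Te > Si: period and group pull opposite ways; the across-period shift dominates (190 vs 134 kJ/mol).
For reference (kJ/mol): B 27, Si 134, As 78, Te 190.
So from highest to lowest: Te > Si > As > B.

Te, Si, As, B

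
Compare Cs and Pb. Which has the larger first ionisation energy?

Pb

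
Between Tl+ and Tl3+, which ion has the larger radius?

Both ions have Z = 81 protons, but Tl3+ has lost more electrons, so its remaining electrons feel a larger effective nuclear charge per electron and are pulled in more tightly.
Higher positive charge → smaller ion, so Tl+ > Tl3+.

Tl+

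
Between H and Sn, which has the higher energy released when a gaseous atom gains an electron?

H is in period 1, group 1; Sn is in period 5, group 14.
EA tends to increase across a period and decrease down a group, though the pattern is less regular than for IE or radius.
Here both period and group differ, so the two effects have to be weighed against each other.
Sn > H: period and group pull opposite ways; the across-period shift dominates (107 vs 73 kJ/mol).
Tabulated electron affinity (kJ/mol): H 73, Sn 107.
So Sn has the higher energy released when a gaseous atom gains an electron (Sn > H).

Sn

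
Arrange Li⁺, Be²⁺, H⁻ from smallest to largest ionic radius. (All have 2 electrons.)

Be²⁺ < Li⁺ < H⁻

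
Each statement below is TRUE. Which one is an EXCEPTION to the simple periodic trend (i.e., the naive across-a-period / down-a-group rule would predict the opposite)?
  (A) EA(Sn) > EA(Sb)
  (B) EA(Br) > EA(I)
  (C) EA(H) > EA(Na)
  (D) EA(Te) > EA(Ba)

The general trend: electron affinity increases across a period and decreases down a group.
(A) Sn (period 5, group 14) vs Sb (period 5, group 15): the stated order contradicts the simple trend.
(B) Br (period 4, group 17) vs I (period 5, group 17): the stated order agrees with the simple trend.
(C) H (period 1, group 1) vs Na (period 3, group 1): the stated order agrees with the simple trend.
(D) Te (period 5, group 16) vs Ba (period 6, group 2): the stated order agrees with the simple trend.
The exception is (A): adding an electron to Sb's half-filled 5p³ is unfavourable, so Sn has the more exothermic EA.

(A)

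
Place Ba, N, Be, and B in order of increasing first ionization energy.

Be is in period 2, group 2; B is in period 2, group 13; N is in period 2, group 15; Ba is in period 6, group 2.
First ionization energy rises across a period (greater Z_eff holds electrons more tightly) and falls down a group (valence electrons are farther from the nucleus).
Here both period and group differ, so the two effects have to be weighed against each other.
B > Ba: relative to Ba, both the across-period and down-group shifts push B's first ionization energy up.
Be > B: this pair runs against the simple trend — see the exception note.
N > Be: both are in period 2; the period trend gives N the larger value.
Note the exception: Be has a higher first ionization energy than B, contrary to the simple trend — removing B's lone 2p electron is easier than breaking Be's filled 2s².
Approximate values (kJ/mol): Be 900, B 801, N 1402, Ba 503.
So from lowest to highest: Ba < B < Be < N.

Ba < B < Be < N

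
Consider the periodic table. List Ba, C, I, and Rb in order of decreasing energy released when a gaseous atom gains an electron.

Electron affinity generally becomes more exothermic across a period toward the halogens and less exothermic down a group.
These span different periods and groups, so the two trends combine.
Rb > Ba: period and group pull opposite ways; the down-group shift dominates (47 vs 14 kJ/mol).
C > Rb: both effects reinforce here, so C is clearly the higher of the two.
I > C: period and group pull opposite ways; the across-period shift dominates (295 vs 122 kJ/mol).
Approximate values (kJ/mol): C 122, Rb 47, I 295, Ba 14.
So from highest to lowest: I > C > Rb > Ba.

I > C > Rb > Ba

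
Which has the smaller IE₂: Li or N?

N

The second ionization energy removes an electron from the +1 ion. For each element: Li⁺ is the bare [He] core; N⁺ still has 4 valence electrons.
Breaking into a closed-shell core is much more expensive than removing a leftover valence electron — Li has the largest IE_2 here.
Approximate IE_2 values (kJ/mol): Li 7298, N 2856.
Putting it together, IE_2: N < Li.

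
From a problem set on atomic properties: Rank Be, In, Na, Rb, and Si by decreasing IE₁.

Be is in period 2, group 2; Na is in period 3, group 1; Si is in period 3, group 14; Rb is in period 5, group 1; In is in period 5, group 13.
First ionization energy rises across a period (greater Z_eff holds electrons more tightly) and falls down a group (valence electrons are farther from the nucleus).
Neither a single period nor a single group — weigh both effects.
Na > Rb: they share group 1; the group trend gives Na the larger value.
In > Na: the two effects oppose for this pair; the across-period effect wins (558 vs 496 kJ/mol).
Si > In: both effects reinforce here, so Si is clearly the higher of the two.
Be > Si: the two effects oppose for this pair; the down-group effect wins (900 vs 786 kJ/mol).
For reference (kJ/mol): Be 900, Na 496, Si 786, Rb 403, In 558.
So from highest to lowest: Be > Si > In > Na > Rb.

Be, Si, In, Na, Rb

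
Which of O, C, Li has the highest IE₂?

IE_2 is the cost of taking one more electron from the +1 cation: O⁺ still has 5 valence electrons; C⁺ still has 3 valence electrons; Li⁺ is the bare [He] core.
Core electrons are held far more tightly than valence electrons, so Li tops the IE_2 order.
Valence configurations: O⁺ [He]2s²2p³, C⁺ [He]2s²2p¹.
Approximate IE_2 values (kJ/mol): O 3388, C 2353, Li 7298.
Putting it together, IE_2: C < O < Li.

Li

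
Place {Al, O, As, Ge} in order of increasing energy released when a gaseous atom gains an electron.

Adding an electron releases more energy for atoms nearer the top right (short of the noble gases).
Neither a single period nor a single group — weigh both effects.
As > Al: the two effects oppose for this pair; the across-period effect wins (78 vs 42 kJ/mol).
Ge > As: this pair runs against the simple trend — see the exception note.
O > Ge: relative to Ge, both the across-period and down-group shifts push O's electron affinity up.
Note the exception: Ge has a higher electron affinity than As, contrary to the simple trend — adding an electron to As's half-filled 4p³ is unfavourable, so Ge (4p²) has the more exothermic EA.
Tabulated electron affinity (kJ/mol): O 141, Al 42, Ge 119, As 78.
So from lowest to highest: Al < As < Ge < O.

Al < As < Ge < O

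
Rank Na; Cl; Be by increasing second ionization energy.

Consider each +1 ion: Na⁺ is the bare [Ne] core; Cl⁺ still has 6 valence electrons; Be⁺ still has 1 valence electron.
Core electrons are held far more tightly than valence electrons, so Na tops the IE_2 order.
Valence configurations: Cl⁺ [Ne]3s²3p⁴, Be⁺ [He]2s¹.
The numbers (kJ/mol): Na 4562, Cl 2298, Be 1757.
Overall IE_2 order: Be < Cl < Na.

Be, Cl, Na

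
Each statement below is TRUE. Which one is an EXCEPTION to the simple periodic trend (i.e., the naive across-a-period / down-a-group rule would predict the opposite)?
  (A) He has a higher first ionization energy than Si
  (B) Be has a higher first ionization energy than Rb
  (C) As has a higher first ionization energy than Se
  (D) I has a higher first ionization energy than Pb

(C)

The general trend: first ionization energy increases across a period and decreases down a group.
(A) He (period 1, group 18) vs Si (period 3, group 14): the stated order agrees with the simple trend.
(B) Be (period 2, group 2) vs Rb (period 5, group 1): the stated order agrees with the simple trend.
(C) As (period 4, group 15) vs Se (period 4, group 16): the stated order contradicts the simple trend.
(D) I (period 5, group 17) vs Pb (period 6, group 14): the stated order agrees with the simple trend.
The exception is (C): Se (4p⁴) ionizes more easily than half-filled As (4p³).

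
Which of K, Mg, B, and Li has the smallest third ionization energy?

B

IE_3 is the cost of taking one more electron from the +2 cation: K²⁺ is already 1 electron into the core; Mg²⁺ is the bare [Ne] core; B²⁺ still has 1 valence electron; Li²⁺ is already 1 electron into the core.
Pulling an electron out of a noble-gas core costs far more than removing a remaining valence electron, so K, Mg and Li sit at the high end of IE_3.
Tabulated IE_3 (kJ/mol): K 4420, Mg 7733, B 3660, Li 11815.
Overall IE_3 order: B < K < Mg < Li.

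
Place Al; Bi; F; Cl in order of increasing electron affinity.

Al, Bi, F, Cl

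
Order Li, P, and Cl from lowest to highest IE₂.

The second ionization energy removes an electron from the +1 ion. For each element: Li⁺ is the bare [He] core; P⁺ still has 4 valence electrons; Cl⁺ still has 6 valence electrons.
Core electrons are held far more tightly than valence electrons, so Li tops the IE_2 order.
Valence configurations: P⁺ [Ne]3s²3p², Cl⁺ [Ne]3s²3p⁴.
The numbers (kJ/mol): Li 7298, P 1907, Cl 2298.
So the second ionization energies run P < Cl < Li.

P, Cl, Li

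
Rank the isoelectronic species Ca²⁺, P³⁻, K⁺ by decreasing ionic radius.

All of these have 18 electrons, so size is governed by nuclear charge alone: the more protons, the stronger the pull on the same electron cloud, and the smaller the ion.
Nuclear charges: Ca²⁺ (Z=20), K⁺ (Z=19), P³⁻ (Z=15).
Largest to smallest: P³⁻ > K⁺ > Ca²⁺.

P³⁻ > K⁺ > Ca²⁺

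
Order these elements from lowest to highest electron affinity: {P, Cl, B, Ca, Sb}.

Ca < B < P < Sb < Cl

EA tends to increase across a period and decrease down a group, though the pattern is less regular than for IE or radius.
Neither a single period nor a single group — weigh both effects.
B > Ca: relative to Ca, both the across-period and down-group shifts push B's electron affinity up.
P > B: period and group pull opposite ways; the across-period shift dominates (72 vs 27 kJ/mol).
Sb > P: this pair runs against the simple trend — see the exception note.
Cl > Sb: both effects reinforce here, so Cl is clearly the higher of the two.
Note the exception: Sb has a higher electron affinity than P, contrary to the simple trend — both are half-filled np³, but the pairing/repulsion penalty for the added electron shrinks as the p orbitals become larger and more diffuse down the group, and for Sb that outweighs the weaker nuclear attraction.
Approximate values (kJ/mol): B 27, P 72, Cl 349, Ca 2, Sb 103.
So from lowest to highest: Ca < B < P < Sb < Cl.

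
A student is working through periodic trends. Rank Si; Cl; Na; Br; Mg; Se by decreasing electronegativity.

Na is in period 3, group 1; Mg is in period 3, group 2; Si is in period 3, group 14; Cl is in period 3, group 17; Se is in period 4, group 16; Br is in period 4, group 17.
Smaller atoms with higher effective nuclear charge are more electronegative.
Here both period and group differ, so the two effects have to be weighed against each other.
Mg > Na: both are in period 3; the period trend gives Mg the larger value.
Si > Mg: both are in period 3; the period trend gives Si the larger value.
Se > Si: period and group pull opposite ways; the across-period shift dominates (2.55 vs 1.90).
Br > Se: both are in period 4; the period trend gives Br the larger value.
Cl > Br: they share group 17; the group trend gives Cl the larger value.
Tabulated electronegativity (Pauling): Na 0.93, Mg 1.31, Si 1.90, Cl 3.16, Se 2.55, Br 2.96.
So from highest to lowest: Cl > Br > Se > Si > Mg > Na.

Cl > Br > Se > Si > Mg > Na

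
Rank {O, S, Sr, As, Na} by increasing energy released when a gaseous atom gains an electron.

Sr, Na, As, O, S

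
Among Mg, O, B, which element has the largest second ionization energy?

After 1 electron has been removed, what remains? Mg⁺ still has 1 valence electron; O⁺ still has 5 valence electrons; B⁺ still has 2 valence electrons.
All are still removing valence electrons, so compare the +1 ions as you would atoms: IE_2 generally rises across a period (higher Z_eff) and falls down a group (larger shell), subject to the usual subshell exceptions.
Valence configurations: Mg⁺ [Ne]3s¹, O⁺ [He]2s²2p³, B⁺ [He]2s².
Tabulated IE_2 (kJ/mol): Mg 1451, O 3388, B 2427.
Overall IE_2 order: Mg < B < O.

O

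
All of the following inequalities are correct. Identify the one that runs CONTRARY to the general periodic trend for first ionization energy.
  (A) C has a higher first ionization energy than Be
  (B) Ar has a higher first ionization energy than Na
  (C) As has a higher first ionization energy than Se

The general trend: first ionization energy increases across a period and decreases down a group.
(A) C (period 2, group 14) vs Be (period 2, group 2): the stated order agrees with the simple trend.
(B) Ar (period 3, group 18) vs Na (period 3, group 1): the stated order agrees with the simple trend.
(C) As (period 4, group 15) vs Se (period 4, group 16): the stated order contradicts the simple trend.
The exception is (C): Se (4p⁴) ionizes more easily than half-filled As (4p³).

(C)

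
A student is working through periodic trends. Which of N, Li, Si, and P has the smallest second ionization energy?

Si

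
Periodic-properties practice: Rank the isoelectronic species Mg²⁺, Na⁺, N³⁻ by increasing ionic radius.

Mg²⁺ < Na⁺ < N³⁻

All of these have 10 electrons, so size is governed by nuclear charge alone: the more protons, the stronger the pull on the same electron cloud, and the smaller the ion.
Nuclear charges: Mg²⁺ (Z=12), Na⁺ (Z=11), N³⁻ (Z=7).
Smallest to largest: Mg²⁺ < Na⁺ < N³⁻.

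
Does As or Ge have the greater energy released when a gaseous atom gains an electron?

Ge is in period 4, group 14; As is in period 4, group 15.
EA tends to increase across a period and decrease down a group, though the pattern is less regular than for IE or radius.
All lie in period 4; the across-period trend (electron affinity increases left to right) applies, with the exception below.
Note the exception: Ge has a higher electron affinity than As, contrary to the simple trend — adding an electron to As's half-filled 4p³ is unfavourable, so Ge (4p²) has the more exothermic EA.
For reference (kJ/mol): Ge 119, As 78.
So Ge has the greater energy released when a gaseous atom gains an electron (Ge > As).

Ge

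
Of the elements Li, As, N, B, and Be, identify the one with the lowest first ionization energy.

Li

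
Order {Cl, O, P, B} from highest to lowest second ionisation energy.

O > B > Cl > P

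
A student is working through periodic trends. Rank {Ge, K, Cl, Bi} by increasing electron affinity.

K < Bi < Ge < Cl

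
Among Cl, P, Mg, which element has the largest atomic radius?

Mg is in period 3, group 2; P is in period 3, group 15; Cl is in period 3, group 17.
Across a period the added protons contract the valence shell; down a group each new principal shell makes the atom larger.
All lie in period 3, so atomic radius increases right to left.
The largest atomic radius among these belongs to Mg.

Mg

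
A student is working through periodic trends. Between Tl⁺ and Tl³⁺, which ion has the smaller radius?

Tl³⁺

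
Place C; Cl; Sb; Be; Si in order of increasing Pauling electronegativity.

Be is in period 2, group 2; C is in period 2, group 14; Si is in period 3, group 14; Cl is in period 3, group 17; Sb is in period 5, group 15.
Smaller atoms with higher effective nuclear charge are more electronegative.
Neither a single period nor a single group — weigh both effects.
Si > Be: period and group pull opposite ways; the across-period shift dominates (1.90 vs 1.57).
Sb > Si: period and group pull opposite ways; the across-period shift dominates (2.05 vs 1.90).
C > Sb: the two effects oppose for this pair; the down-group effect wins (2.55 vs 2.05).
Cl > C: the two effects oppose for this pair; the across-period effect wins (3.16 vs 2.55).
Approximate values (Pauling): Be 1.57, C 2.55, Si 1.90, Cl 3.16, Sb 2.05.
So from lowest to highest: Be < Si < Sb < C < Cl.

Be < Si < Sb < C < Cl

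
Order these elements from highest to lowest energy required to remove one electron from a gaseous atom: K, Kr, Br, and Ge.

K is in period 4, group 1; Ge is in period 4, group 14; Br is in period 4, group 17; Kr is in period 4, group 18.
Removing the outermost electron gets harder across a period and easier down a group.
All lie in period 4, so first ionization energy increases left to right.
So from highest to lowest: Kr > Br > Ge > K.

Kr > Br > Ge > K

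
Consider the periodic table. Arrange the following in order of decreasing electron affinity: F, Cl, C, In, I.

Cl > F > I > C > In

C is in period 2, group 14; F is in period 2, group 17; Cl is in period 3, group 17; In is in period 5, group 13; I is in period 5, group 17.
Electron affinity generally becomes more exothermic across a period toward the halogens and less exothermic down a group.
These span different periods and groups, so the two trends combine.
C > In: both effects reinforce here, so C is clearly the higher of the two.
I > C: the two effects oppose for this pair; the across-period effect wins (295 vs 122 kJ/mol).
F > I: F sits above I in group 17, so the down-group effect alone puts F higher.
Cl > F: this pair runs against the simple trend — see the exception note.
Note the exception: Cl has a higher electron affinity than F, contrary to the simple trend — F's small 2p subshell makes the incoming electron feel strong e⁻–e⁻ repulsion, so Cl actually releases more energy on gaining an electron.
For reference (kJ/mol): C 122, F 328, Cl 349, In 29, I 295.
So from highest to lowest: Cl > F > I > C > In.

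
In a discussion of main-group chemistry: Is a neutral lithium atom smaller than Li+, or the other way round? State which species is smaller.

Forming Li+ removes 1 electron from Li. Fewer electrons for the same nuclear charge means less shielding and a higher Z_eff on the remaining electrons, and for main-group metals the entire outer shell is lost.
A cation is smaller than its parent atom: Li+ < Li.

Li+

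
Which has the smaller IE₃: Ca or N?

N

After 2 electrons have been removed, what remains? Ca²⁺ is the bare [Ar] core; N²⁺ still has 3 valence electrons.
Core electrons are held far more tightly than valence electrons, so Ca tops the IE_3 order.
The numbers (kJ/mol): Ca 4912, N 4578.
Hence IE_3: N < Ca.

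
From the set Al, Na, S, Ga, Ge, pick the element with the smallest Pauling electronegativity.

Na

Na is in period 3, group 1; Al is in period 3, group 13; S is in period 3, group 16; Ga is in period 4, group 13; Ge is in period 4, group 14.
Electronegativity increases across a period and decreases down a group, tracking effective nuclear charge and atomic size.
These span different periods and groups, so the two trends combine.
Al > Na: Al lies to the right of Na in period 3, so the across-period effect alone puts Al higher.
Ga > Al: this pair runs against the simple trend — see the exception note.
Ge > Ga: Ge lies to the right of Ga in period 4, so the across-period effect alone puts Ge higher.
S > Ge: relative to Ge, both the across-period and down-group shifts push S's electronegativity up.
Note the exception: Ga has a higher electronegativity than Al, contrary to the simple trend — poor shielding by filled d (and f) subshells raises the heavier element's effective nuclear charge more than the simple down-group trend predicts.
For reference (Pauling): Na 0.93, Al 1.61, S 2.58, Ga 1.81, Ge 2.01.
The smallest Pauling electronegativity among these belongs to Na.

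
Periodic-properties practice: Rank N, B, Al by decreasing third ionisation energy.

The third ionization energy removes an electron from the +2 ion. For each element: N²⁺ still has 3 valence electrons; B²⁺ still has 1 valence electron; Al²⁺ still has 1 valence electron.
All are still removing valence electrons, so compare the +2 ions as you would atoms: IE_3 generally rises across a period (higher Z_eff) and falls down a group (larger shell), subject to the usual subshell exceptions.
Valence configurations: N²⁺ [He]2s²2p¹, B²⁺ [He]2s¹, Al²⁺ [Ne]3s¹.
Approximate IE_3 values (kJ/mol): N 4578, B 3660, Al 2745.
Hence IE_3: Al < B < N.

N > B > Al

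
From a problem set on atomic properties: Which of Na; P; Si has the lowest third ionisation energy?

P

Consider each +2 ion: Na²⁺ is already 1 electron into the core; P²⁺ still has 3 valence electrons; Si²⁺ still has 2 valence electrons.
Pulling an electron out of a noble-gas core costs far more than removing a remaining valence electron, so Na sits at the high end of IE_3.
Valence configurations: P²⁺ [Ne]3s²3p¹, Si²⁺ [Ne]3s².
P²⁺ loses a lone 3p electron whereas Si²⁺ must break into a filled 3s² pair, so IE_3(Si) > IE_3(P) even though P has the higher nuclear charge.
Approximate IE_3 values (kJ/mol): Na 6910, P 2914, Si 3232.
Hence IE_3: P < Si < Na.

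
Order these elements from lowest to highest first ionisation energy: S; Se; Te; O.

Te < Se < S < O

O is in period 2, group 16; S is in period 3, group 16; Se is in period 4, group 16; Te is in period 5, group 16.
IE₁ increases left→right with effective nuclear charge and decreases top→bottom as the valence shell moves farther out.
All are in group 16, so first ionization energy increases up the group.
So from lowest to highest: Te < Se < S < O.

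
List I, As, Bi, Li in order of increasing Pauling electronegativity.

Li < Bi < As < I

Atoms toward the upper right of the periodic table pull bonding electrons most strongly.
Neither a single period nor a single group — weigh both effects.
Bi > Li: the two effects oppose for this pair; the across-period effect wins (2.02 vs 0.98).
As > Bi: As sits above Bi in group 15, so the down-group effect alone puts As higher.
I > As: the two effects oppose for this pair; the across-period effect wins (2.66 vs 2.18).
Tabulated electronegativity (Pauling): Li 0.98, As 2.18, I 2.66, Bi 2.02.
So from lowest to highest: Li < Bi < As < I.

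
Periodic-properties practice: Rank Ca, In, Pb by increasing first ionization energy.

Removing the outermost electron gets harder across a period and easier down a group.
A diagonal step moves right (one effect) and down (the opposite effect) at once.
Ca > In: the two effects oppose for this pair; the down-group effect wins (590 vs 558 kJ/mol).
Pb > Ca: the two effects oppose for this pair; the across-period effect wins (716 vs 590 kJ/mol).
For reference (kJ/mol): Ca 590, In 558, Pb 716.
So from lowest to highest: In < Ca < Pb.

In, Ca, Pb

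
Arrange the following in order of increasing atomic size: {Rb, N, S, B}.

B is in period 2, group 13; N is in period 2, group 15; S is in period 3, group 16; Rb is in period 5, group 1.
Moving right in a period, electrons are added to the same shell under a stronger nuclear pull, so atoms get smaller; moving down, a new shell is opened and atoms get larger.
Here both period and group differ, so the two effects have to be weighed against each other.
B > N: B lies to the left of N in period 2, so the across-period effect alone puts B larger.
S > B: the two effects oppose for this pair; the down-group effect wins (103 vs 85 pm).
Rb > S: both effects reinforce here, so Rb is clearly the larger of the two.
For reference (pm): B 85, N 71, S 103, Rb 210.
So from smallest to largest: N < B < S < Rb.

N, B, S, Rb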